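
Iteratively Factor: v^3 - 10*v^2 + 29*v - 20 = (v - 1)*(v^2 - 9*v + 20) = (v - 4)*(v - 1)*(v - 5)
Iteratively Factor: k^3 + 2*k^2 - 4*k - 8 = (k + 2)*(k^2 - 4) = (k + 2)^2*(k - 2)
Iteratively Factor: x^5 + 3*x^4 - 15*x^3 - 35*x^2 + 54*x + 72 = (x + 1)*(x^4 + 2*x^3 - 17*x^2 - 18*x + 72) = (x - 3)*(x + 1)*(x^3 + 5*x^2 - 2*x - 24) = (x - 3)*(x + 1)*(x + 4)*(x^2 + x - 6) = (x - 3)*(x - 2)*(x + 1)*(x + 4)*(x + 3)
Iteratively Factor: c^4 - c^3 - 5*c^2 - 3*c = (c)*(c^3 - c^2 - 5*c - 3) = c*(c + 1)*(c^2 - 2*c - 3) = c*(c + 1)^2*(c - 3)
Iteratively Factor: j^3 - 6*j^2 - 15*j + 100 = (j - 5)*(j^2 - j - 20) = (j - 5)*(j + 4)*(j - 5)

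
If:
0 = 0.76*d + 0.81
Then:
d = -1.07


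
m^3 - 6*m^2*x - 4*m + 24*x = (m - 2)*(m + 2)*(m - 6*x)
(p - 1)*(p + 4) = p^2 + 3*p - 4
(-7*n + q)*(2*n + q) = -14*n^2 - 5*n*q + q^2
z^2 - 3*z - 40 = (z - 8)*(z + 5)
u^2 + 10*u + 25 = (u + 5)^2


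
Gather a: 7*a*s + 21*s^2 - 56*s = 7*a*s + 21*s^2 - 56*s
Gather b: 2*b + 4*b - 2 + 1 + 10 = 6*b + 9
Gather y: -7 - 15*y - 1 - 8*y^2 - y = -8*y^2 - 16*y - 8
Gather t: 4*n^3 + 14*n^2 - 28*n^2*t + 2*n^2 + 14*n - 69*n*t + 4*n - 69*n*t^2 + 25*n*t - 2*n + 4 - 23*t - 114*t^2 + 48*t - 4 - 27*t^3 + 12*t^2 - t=4*n^3 + 16*n^2 + 16*n - 27*t^3 + t^2*(-69*n - 102) + t*(-28*n^2 - 44*n + 24)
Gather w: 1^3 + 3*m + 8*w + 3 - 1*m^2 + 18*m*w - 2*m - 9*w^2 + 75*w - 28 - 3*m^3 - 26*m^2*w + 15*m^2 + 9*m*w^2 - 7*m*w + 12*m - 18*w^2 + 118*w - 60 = -3*m^3 + 14*m^2 + 13*m + w^2*(9*m - 27) + w*(-26*m^2 + 11*m + 201) - 84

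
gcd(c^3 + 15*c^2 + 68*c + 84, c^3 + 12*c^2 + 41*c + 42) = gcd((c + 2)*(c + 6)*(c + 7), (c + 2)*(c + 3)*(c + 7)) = c^2 + 9*c + 14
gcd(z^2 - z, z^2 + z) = z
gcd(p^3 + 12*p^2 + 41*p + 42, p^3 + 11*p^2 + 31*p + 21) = p^2 + 10*p + 21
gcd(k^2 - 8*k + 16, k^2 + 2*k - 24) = k - 4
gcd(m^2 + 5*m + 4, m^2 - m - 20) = m + 4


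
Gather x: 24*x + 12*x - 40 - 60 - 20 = 36*x - 120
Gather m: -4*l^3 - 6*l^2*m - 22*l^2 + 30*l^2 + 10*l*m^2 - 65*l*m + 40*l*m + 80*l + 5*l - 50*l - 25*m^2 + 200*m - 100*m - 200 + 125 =-4*l^3 + 8*l^2 + 35*l + m^2*(10*l - 25) + m*(-6*l^2 - 25*l + 100) - 75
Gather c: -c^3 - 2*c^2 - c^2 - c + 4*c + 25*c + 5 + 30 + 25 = -c^3 - 3*c^2 + 28*c + 60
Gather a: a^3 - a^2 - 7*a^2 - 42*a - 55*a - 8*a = a^3 - 8*a^2 - 105*a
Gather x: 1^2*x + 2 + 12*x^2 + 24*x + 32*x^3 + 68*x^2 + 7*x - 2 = 32*x^3 + 80*x^2 + 32*x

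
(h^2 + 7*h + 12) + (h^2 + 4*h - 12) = 2*h^2 + 11*h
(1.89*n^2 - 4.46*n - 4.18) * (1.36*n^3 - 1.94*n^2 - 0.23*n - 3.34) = 2.5704*n^5 - 9.7322*n^4 + 2.5329*n^3 + 2.8224*n^2 + 15.8578*n + 13.9612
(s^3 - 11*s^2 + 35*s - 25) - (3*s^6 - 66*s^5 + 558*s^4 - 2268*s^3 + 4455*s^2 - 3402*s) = -3*s^6 + 66*s^5 - 558*s^4 + 2269*s^3 - 4466*s^2 + 3437*s - 25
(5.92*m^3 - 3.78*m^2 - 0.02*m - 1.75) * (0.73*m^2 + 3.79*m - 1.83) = 4.3216*m^5 + 19.6774*m^4 - 25.1744*m^3 + 5.5641*m^2 - 6.5959*m + 3.2025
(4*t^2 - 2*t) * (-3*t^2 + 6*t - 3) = -12*t^4 + 30*t^3 - 24*t^2 + 6*t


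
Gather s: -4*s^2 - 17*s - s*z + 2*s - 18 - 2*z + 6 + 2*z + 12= -4*s^2 + s*(-z - 15)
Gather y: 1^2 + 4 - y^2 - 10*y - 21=-y^2 - 10*y - 16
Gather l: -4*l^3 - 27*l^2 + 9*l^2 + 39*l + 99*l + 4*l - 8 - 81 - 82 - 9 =-4*l^3 - 18*l^2 + 142*l - 180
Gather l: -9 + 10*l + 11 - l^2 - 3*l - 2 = -l^2 + 7*l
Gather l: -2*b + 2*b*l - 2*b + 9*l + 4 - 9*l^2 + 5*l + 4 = -4*b - 9*l^2 + l*(2*b + 14) + 8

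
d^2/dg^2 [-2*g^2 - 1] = -4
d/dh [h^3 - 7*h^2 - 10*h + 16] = 3*h^2 - 14*h - 10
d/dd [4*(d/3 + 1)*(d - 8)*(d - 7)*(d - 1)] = 16*d^3/3 - 52*d^2 + 184*d/3 + 628/3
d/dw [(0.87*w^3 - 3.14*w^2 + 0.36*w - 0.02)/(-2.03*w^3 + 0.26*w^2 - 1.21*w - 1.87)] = (8.88178419700125e-16*w^5 - 6.14800000000001*w^4 - 0.643799999999999*w^3 - 1.2967*w^2 + 11.754*w - 0.6974)/(4.1209*w^6 - 1.0556*w^5 + 4.9802*w^4 + 6.963*w^3 + 0.4917*w^2 + 4.5254*w + 3.4969)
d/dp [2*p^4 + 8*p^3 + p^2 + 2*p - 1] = 8*p^3 + 24*p^2 + 2*p + 2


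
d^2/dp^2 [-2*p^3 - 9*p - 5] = -12*p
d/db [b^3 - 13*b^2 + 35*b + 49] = 3*b^2 - 26*b + 35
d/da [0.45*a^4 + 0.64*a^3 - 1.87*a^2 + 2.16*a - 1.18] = 1.8*a^3 + 1.92*a^2 - 3.74*a + 2.16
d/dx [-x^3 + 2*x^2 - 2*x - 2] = -3*x^2 + 4*x - 2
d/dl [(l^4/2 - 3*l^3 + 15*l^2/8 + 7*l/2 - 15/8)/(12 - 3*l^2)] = (-4*l^5 + 12*l^4 + 32*l^3 - 130*l^2 + 45*l + 56)/(12*(l^4 - 8*l^2 + 16))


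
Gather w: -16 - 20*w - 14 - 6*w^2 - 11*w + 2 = -6*w^2 - 31*w - 28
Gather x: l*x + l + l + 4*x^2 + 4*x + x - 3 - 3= 2*l + 4*x^2 + x*(l + 5) - 6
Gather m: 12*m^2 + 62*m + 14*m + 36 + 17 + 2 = 12*m^2 + 76*m + 55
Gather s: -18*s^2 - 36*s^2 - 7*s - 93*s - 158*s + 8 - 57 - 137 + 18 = -54*s^2 - 258*s - 168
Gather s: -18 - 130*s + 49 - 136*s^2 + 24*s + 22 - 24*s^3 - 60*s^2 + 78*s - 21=-24*s^3 - 196*s^2 - 28*s + 32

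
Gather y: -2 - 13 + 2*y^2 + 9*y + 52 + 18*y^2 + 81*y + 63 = 20*y^2 + 90*y + 100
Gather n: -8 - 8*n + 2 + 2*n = -6*n - 6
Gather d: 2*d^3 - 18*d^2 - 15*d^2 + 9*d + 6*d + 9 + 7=2*d^3 - 33*d^2 + 15*d + 16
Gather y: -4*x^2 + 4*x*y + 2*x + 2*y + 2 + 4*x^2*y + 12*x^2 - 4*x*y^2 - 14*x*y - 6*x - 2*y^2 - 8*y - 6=8*x^2 - 4*x + y^2*(-4*x - 2) + y*(4*x^2 - 10*x - 6) - 4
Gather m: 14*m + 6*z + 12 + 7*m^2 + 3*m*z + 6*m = 7*m^2 + m*(3*z + 20) + 6*z + 12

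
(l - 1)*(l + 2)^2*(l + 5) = l^4 + 8*l^3 + 15*l^2 - 4*l - 20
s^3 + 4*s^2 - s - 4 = (s - 1)*(s + 1)*(s + 4)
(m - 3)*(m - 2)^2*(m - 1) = m^4 - 8*m^3 + 23*m^2 - 28*m + 12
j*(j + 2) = j^2 + 2*j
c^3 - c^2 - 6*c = c*(c - 3)*(c + 2)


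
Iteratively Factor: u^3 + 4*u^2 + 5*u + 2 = (u + 2)*(u^2 + 2*u + 1) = (u + 1)*(u + 2)*(u + 1)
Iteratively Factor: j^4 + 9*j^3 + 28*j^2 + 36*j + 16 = (j + 2)*(j^3 + 7*j^2 + 14*j + 8) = (j + 2)*(j + 4)*(j^2 + 3*j + 2) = (j + 1)*(j + 2)*(j + 4)*(j + 2)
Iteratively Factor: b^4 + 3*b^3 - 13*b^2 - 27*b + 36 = (b - 3)*(b^3 + 6*b^2 + 5*b - 12) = (b - 3)*(b + 4)*(b^2 + 2*b - 3) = (b - 3)*(b - 1)*(b + 4)*(b + 3)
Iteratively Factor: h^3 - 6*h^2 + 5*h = (h - 5)*(h^2 - h) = (h - 5)*(h - 1)*(h)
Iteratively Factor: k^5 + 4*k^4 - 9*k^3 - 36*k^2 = (k)*(k^4 + 4*k^3 - 9*k^2 - 36*k) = k*(k + 3)*(k^3 + k^2 - 12*k) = k^2*(k + 3)*(k^2 + k - 12) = k^2*(k + 3)*(k + 4)*(k - 3)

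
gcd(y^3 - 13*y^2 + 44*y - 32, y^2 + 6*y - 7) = y - 1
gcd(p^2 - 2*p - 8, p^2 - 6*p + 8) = p - 4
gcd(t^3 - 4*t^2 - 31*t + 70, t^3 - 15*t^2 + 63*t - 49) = t - 7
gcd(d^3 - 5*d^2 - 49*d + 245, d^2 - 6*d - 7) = d - 7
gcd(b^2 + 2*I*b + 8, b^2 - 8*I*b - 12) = b - 2*I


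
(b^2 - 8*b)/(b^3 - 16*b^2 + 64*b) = 1/(b - 8)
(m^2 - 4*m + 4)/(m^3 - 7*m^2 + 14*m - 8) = (m - 2)/(m^2 - 5*m + 4)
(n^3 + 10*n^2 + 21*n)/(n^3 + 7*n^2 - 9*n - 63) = n/(n - 3)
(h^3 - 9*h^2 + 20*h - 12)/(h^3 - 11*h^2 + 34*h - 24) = (h - 2)/(h - 4)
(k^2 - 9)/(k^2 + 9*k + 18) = (k - 3)/(k + 6)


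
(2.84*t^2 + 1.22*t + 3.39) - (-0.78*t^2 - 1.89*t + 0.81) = 3.62*t^2 + 3.11*t + 2.58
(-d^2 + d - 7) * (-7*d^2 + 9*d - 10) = 7*d^4 - 16*d^3 + 68*d^2 - 73*d + 70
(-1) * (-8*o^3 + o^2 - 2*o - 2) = 8*o^3 - o^2 + 2*o + 2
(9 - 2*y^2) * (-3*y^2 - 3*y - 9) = 6*y^4 + 6*y^3 - 9*y^2 - 27*y - 81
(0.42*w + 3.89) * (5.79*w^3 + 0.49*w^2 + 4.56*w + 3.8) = 2.4318*w^4 + 22.7289*w^3 + 3.8213*w^2 + 19.3344*w + 14.782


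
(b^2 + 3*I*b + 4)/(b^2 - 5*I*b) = (b^2 + 3*I*b + 4)/(b*(b - 5*I))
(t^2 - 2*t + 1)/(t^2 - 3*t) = (t^2 - 2*t + 1)/(t*(t - 3))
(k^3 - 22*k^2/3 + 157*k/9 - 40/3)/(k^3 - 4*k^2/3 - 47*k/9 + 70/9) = (3*k^2 - 17*k + 24)/(3*k^2 + k - 14)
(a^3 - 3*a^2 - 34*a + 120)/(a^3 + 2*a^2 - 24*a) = (a - 5)/a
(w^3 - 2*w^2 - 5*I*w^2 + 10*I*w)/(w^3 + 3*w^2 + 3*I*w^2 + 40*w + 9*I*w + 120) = w*(w - 2)/(w^2 + w*(3 + 8*I) + 24*I)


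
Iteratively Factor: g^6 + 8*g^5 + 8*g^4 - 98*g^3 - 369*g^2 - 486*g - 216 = (g + 3)*(g^5 + 5*g^4 - 7*g^3 - 77*g^2 - 138*g - 72) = (g + 3)^2*(g^4 + 2*g^3 - 13*g^2 - 38*g - 24) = (g + 1)*(g + 3)^2*(g^3 + g^2 - 14*g - 24) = (g + 1)*(g + 2)*(g + 3)^2*(g^2 - g - 12) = (g + 1)*(g + 2)*(g + 3)^3*(g - 4)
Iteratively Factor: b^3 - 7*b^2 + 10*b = (b - 5)*(b^2 - 2*b) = b*(b - 5)*(b - 2)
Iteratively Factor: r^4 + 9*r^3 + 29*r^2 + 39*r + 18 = (r + 2)*(r^3 + 7*r^2 + 15*r + 9) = (r + 2)*(r + 3)*(r^2 + 4*r + 3) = (r + 2)*(r + 3)^2*(r + 1)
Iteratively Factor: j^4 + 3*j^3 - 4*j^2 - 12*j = (j + 2)*(j^3 + j^2 - 6*j) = j*(j + 2)*(j^2 + j - 6) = j*(j - 2)*(j + 2)*(j + 3)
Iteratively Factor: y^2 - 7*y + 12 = (y - 4)*(y - 3)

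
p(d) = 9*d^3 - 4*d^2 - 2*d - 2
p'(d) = 27*d^2 - 8*d - 2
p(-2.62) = -186.08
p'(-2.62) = 204.30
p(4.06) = 526.26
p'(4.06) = 410.58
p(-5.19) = -1357.55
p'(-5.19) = 766.79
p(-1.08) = -15.84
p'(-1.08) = 38.13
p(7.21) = 3148.89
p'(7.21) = 1343.89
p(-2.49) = -160.76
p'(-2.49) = 185.32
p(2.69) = 138.86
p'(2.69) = 171.85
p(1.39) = 11.66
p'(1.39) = 39.05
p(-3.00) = -275.00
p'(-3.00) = 265.00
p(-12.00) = -16106.00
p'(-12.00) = 3982.00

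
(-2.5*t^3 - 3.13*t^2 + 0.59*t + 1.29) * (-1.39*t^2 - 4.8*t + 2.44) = 3.475*t^5 + 16.3507*t^4 + 8.1039*t^3 - 12.2623*t^2 - 4.7524*t + 3.1476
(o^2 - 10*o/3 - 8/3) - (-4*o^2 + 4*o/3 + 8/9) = 5*o^2 - 14*o/3 - 32/9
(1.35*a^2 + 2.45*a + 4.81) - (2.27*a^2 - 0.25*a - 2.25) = -0.92*a^2 + 2.7*a + 7.06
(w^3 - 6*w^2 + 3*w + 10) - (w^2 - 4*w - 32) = w^3 - 7*w^2 + 7*w + 42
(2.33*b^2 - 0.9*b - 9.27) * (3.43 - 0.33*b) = -0.7689*b^3 + 8.2889*b^2 - 0.0279000000000003*b - 31.7961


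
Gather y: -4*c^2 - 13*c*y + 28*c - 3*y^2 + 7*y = -4*c^2 + 28*c - 3*y^2 + y*(7 - 13*c)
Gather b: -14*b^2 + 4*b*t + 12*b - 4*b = -14*b^2 + b*(4*t + 8)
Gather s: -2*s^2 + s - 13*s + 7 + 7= -2*s^2 - 12*s + 14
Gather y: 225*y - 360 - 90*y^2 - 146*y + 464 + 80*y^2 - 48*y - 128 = -10*y^2 + 31*y - 24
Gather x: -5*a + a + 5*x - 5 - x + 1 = -4*a + 4*x - 4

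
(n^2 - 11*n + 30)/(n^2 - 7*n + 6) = (n - 5)/(n - 1)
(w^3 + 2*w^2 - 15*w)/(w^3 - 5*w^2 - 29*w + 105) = w/(w - 7)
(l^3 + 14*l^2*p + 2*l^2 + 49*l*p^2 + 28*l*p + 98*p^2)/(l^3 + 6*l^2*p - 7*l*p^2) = (-l^2 - 7*l*p - 2*l - 14*p)/(l*(-l + p))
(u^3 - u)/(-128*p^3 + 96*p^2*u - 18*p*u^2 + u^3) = (-u^3 + u)/(128*p^3 - 96*p^2*u + 18*p*u^2 - u^3)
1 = 1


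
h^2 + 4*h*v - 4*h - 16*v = (h - 4)*(h + 4*v)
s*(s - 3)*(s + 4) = s^3 + s^2 - 12*s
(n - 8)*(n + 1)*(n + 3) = n^3 - 4*n^2 - 29*n - 24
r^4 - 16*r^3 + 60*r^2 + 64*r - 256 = (r - 8)^2*(r - 2)*(r + 2)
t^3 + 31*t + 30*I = (t - 6*I)*(t + I)*(t + 5*I)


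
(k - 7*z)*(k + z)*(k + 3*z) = k^3 - 3*k^2*z - 25*k*z^2 - 21*z^3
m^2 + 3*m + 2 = (m + 1)*(m + 2)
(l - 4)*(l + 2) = l^2 - 2*l - 8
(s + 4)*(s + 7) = s^2 + 11*s + 28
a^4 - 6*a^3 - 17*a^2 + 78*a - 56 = (a - 7)*(a - 2)*(a - 1)*(a + 4)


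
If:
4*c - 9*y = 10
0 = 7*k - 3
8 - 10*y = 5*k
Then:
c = 1069/280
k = 3/7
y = 41/70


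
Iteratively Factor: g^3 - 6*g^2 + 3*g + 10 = (g - 2)*(g^2 - 4*g - 5) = (g - 2)*(g + 1)*(g - 5)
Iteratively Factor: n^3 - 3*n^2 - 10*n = (n + 2)*(n^2 - 5*n) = (n - 5)*(n + 2)*(n)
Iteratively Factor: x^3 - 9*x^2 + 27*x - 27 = (x - 3)*(x^2 - 6*x + 9) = (x - 3)^2*(x - 3)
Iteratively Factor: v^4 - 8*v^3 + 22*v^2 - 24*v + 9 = (v - 3)*(v^3 - 5*v^2 + 7*v - 3) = (v - 3)*(v - 1)*(v^2 - 4*v + 3) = (v - 3)^2*(v - 1)*(v - 1)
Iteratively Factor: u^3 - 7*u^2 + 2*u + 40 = (u - 4)*(u^2 - 3*u - 10) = (u - 5)*(u - 4)*(u + 2)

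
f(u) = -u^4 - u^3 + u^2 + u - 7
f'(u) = -4*u^3 - 3*u^2 + 2*u + 1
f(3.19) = -129.65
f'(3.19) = -153.00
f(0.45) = -6.48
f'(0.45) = 0.93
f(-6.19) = -1205.82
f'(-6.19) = 822.38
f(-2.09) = -14.67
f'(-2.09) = 20.23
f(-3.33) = -85.28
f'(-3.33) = 108.78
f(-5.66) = -825.58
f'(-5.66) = 618.86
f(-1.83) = -10.57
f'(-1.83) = 11.81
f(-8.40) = -4330.85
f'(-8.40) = 2143.34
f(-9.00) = -5767.00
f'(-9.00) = 2656.00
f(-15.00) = -47047.00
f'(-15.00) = 12796.00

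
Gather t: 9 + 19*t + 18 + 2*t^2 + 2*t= 2*t^2 + 21*t + 27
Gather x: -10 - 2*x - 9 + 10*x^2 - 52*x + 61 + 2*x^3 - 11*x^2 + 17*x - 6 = 2*x^3 - x^2 - 37*x + 36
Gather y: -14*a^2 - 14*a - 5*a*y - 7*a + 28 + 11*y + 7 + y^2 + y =-14*a^2 - 21*a + y^2 + y*(12 - 5*a) + 35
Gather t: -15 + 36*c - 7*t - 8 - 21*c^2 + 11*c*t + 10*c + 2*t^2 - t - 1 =-21*c^2 + 46*c + 2*t^2 + t*(11*c - 8) - 24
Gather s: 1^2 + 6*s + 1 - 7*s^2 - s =-7*s^2 + 5*s + 2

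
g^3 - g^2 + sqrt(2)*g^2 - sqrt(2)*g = g*(g - 1)*(g + sqrt(2))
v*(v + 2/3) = v^2 + 2*v/3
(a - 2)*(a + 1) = a^2 - a - 2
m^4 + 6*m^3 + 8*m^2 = m^2*(m + 2)*(m + 4)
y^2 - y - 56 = (y - 8)*(y + 7)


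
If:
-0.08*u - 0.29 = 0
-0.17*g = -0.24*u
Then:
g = -5.12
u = -3.62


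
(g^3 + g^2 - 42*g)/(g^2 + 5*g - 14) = g*(g - 6)/(g - 2)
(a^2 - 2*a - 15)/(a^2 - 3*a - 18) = (a - 5)/(a - 6)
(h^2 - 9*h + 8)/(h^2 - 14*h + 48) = (h - 1)/(h - 6)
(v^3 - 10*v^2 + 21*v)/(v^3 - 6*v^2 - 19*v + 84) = v/(v + 4)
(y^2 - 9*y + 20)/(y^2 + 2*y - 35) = (y - 4)/(y + 7)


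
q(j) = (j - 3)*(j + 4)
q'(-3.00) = -5.00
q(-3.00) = -6.00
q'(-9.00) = -17.00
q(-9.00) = 60.00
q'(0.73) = 2.46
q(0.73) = -10.74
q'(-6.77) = -12.54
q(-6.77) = 27.06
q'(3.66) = 8.32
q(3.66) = 5.06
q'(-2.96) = -4.92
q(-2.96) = -6.20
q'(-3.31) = -5.62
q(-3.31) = -4.35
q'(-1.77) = -2.54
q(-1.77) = -10.64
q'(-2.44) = -3.88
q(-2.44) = -8.49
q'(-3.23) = -5.46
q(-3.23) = -4.80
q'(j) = 2*j + 1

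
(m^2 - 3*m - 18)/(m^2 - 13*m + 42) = (m + 3)/(m - 7)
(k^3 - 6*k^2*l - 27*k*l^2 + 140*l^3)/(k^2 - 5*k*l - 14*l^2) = (k^2 + k*l - 20*l^2)/(k + 2*l)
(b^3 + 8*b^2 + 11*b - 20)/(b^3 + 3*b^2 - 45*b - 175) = (b^2 + 3*b - 4)/(b^2 - 2*b - 35)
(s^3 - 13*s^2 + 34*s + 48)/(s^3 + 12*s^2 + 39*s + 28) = (s^2 - 14*s + 48)/(s^2 + 11*s + 28)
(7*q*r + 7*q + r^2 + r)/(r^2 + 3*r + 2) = (7*q + r)/(r + 2)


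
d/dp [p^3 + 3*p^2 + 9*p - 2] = 3*p^2 + 6*p + 9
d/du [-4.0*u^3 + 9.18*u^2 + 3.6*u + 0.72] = -12.0*u^2 + 18.36*u + 3.6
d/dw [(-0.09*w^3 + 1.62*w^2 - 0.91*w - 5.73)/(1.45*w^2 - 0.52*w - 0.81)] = (-0.1305*w^4 + 0.0935999999999995*w^3 + 0.6958*w^2 + 13.9926*w - 2.2425)/(2.1025*w^4 - 1.508*w^3 - 2.0786*w^2 + 0.8424*w + 0.6561)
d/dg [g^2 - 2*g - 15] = 2*g - 2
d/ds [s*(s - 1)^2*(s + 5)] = 4*s^3 + 9*s^2 - 18*s + 5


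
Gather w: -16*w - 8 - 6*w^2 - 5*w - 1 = -6*w^2 - 21*w - 9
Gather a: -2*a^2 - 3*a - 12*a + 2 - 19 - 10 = -2*a^2 - 15*a - 27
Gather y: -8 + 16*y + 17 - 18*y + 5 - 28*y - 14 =-30*y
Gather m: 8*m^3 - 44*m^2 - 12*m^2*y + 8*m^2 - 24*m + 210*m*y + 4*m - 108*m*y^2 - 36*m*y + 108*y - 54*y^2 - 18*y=8*m^3 + m^2*(-12*y - 36) + m*(-108*y^2 + 174*y - 20) - 54*y^2 + 90*y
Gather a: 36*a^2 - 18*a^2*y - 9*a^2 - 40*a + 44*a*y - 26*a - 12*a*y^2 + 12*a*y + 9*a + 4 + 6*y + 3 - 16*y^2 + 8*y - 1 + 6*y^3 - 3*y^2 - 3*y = a^2*(27 - 18*y) + a*(-12*y^2 + 56*y - 57) + 6*y^3 - 19*y^2 + 11*y + 6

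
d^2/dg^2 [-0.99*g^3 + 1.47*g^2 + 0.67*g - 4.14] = 2.94 - 5.94*g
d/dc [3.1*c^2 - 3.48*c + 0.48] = 6.2*c - 3.48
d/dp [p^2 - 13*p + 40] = 2*p - 13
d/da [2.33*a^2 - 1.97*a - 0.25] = 4.66*a - 1.97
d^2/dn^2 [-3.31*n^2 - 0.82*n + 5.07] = -6.62000000000000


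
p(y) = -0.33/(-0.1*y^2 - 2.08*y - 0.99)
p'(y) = -0.33*(0.2*y + 2.08)/(-0.1*y^2 - 2.08*y - 0.99)^2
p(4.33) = 0.03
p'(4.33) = -0.01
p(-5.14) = -0.05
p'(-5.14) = -0.01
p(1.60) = 0.07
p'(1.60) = -0.04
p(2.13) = 0.06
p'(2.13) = -0.02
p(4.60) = 0.03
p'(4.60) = -0.01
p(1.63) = 0.07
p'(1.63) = -0.04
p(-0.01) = 0.34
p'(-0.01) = -0.73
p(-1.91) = -0.13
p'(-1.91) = -0.08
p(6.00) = 0.02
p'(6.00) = -0.00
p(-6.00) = -0.04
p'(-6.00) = -0.00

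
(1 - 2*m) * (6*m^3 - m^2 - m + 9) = -12*m^4 + 8*m^3 + m^2 - 19*m + 9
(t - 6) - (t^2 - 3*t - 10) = -t^2 + 4*t + 4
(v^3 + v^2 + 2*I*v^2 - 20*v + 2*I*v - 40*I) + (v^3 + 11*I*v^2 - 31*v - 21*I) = 2*v^3 + v^2 + 13*I*v^2 - 51*v + 2*I*v - 61*I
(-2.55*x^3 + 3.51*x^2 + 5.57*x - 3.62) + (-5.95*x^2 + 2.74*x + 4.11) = -2.55*x^3 - 2.44*x^2 + 8.31*x + 0.49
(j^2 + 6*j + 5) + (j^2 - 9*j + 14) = 2*j^2 - 3*j + 19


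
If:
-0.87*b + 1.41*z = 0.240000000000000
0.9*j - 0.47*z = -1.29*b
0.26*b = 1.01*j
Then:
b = 0.06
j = 0.02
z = 0.21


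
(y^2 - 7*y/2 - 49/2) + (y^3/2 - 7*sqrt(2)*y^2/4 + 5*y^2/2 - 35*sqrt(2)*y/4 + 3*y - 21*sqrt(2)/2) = y^3/2 - 7*sqrt(2)*y^2/4 + 7*y^2/2 - 35*sqrt(2)*y/4 - y/2 - 49/2 - 21*sqrt(2)/2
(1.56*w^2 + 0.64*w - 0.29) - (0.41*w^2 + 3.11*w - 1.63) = 1.15*w^2 - 2.47*w + 1.34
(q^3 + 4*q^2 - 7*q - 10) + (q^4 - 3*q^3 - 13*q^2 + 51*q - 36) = q^4 - 2*q^3 - 9*q^2 + 44*q - 46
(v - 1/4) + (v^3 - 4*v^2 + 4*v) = v^3 - 4*v^2 + 5*v - 1/4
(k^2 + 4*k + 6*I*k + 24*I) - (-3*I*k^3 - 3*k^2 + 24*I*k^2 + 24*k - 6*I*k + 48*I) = 3*I*k^3 + 4*k^2 - 24*I*k^2 - 20*k + 12*I*k - 24*I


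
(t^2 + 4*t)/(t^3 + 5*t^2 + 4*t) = 1/(t + 1)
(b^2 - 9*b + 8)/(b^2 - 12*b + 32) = (b - 1)/(b - 4)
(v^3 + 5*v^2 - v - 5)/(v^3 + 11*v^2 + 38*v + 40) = (v^2 - 1)/(v^2 + 6*v + 8)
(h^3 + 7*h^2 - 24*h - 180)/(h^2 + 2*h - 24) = (h^2 + h - 30)/(h - 4)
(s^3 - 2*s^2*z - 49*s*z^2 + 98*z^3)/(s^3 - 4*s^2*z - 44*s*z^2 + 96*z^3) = (-s^2 + 49*z^2)/(-s^2 + 2*s*z + 48*z^2)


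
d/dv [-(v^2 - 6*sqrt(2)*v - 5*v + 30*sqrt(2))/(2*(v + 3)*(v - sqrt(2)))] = (-8*v^2 - 5*sqrt(2)*v^2 + 66*sqrt(2)*v - 96 + 75*sqrt(2))/(2*(v^4 - 2*sqrt(2)*v^3 + 6*v^3 - 12*sqrt(2)*v^2 + 11*v^2 - 18*sqrt(2)*v + 12*v + 18))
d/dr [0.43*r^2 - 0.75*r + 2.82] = 0.86*r - 0.75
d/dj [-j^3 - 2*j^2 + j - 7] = -3*j^2 - 4*j + 1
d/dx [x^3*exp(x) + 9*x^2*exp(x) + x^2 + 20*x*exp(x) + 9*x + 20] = x^3*exp(x) + 12*x^2*exp(x) + 38*x*exp(x) + 2*x + 20*exp(x) + 9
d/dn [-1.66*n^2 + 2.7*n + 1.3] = 2.7 - 3.32*n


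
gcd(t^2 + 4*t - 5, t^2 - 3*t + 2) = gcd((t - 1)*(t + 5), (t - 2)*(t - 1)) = t - 1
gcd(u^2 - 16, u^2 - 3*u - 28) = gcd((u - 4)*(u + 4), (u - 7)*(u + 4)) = u + 4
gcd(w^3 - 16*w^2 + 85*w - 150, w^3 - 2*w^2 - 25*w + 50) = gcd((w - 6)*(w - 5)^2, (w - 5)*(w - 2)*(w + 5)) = w - 5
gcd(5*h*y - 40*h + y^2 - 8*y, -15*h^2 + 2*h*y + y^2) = 5*h + y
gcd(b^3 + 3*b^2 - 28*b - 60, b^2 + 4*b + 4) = b + 2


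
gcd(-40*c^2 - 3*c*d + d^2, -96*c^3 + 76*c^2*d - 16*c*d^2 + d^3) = 8*c - d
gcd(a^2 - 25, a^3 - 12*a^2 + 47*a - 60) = a - 5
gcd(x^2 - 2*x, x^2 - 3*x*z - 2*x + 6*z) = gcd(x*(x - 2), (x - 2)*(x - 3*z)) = x - 2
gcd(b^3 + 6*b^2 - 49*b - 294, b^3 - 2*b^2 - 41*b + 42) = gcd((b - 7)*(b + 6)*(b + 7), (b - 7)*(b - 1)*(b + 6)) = b^2 - b - 42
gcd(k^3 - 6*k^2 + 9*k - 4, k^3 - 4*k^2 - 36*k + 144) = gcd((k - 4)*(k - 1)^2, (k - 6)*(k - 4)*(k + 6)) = k - 4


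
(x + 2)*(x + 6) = x^2 + 8*x + 12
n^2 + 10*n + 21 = (n + 3)*(n + 7)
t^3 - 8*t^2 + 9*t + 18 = (t - 6)*(t - 3)*(t + 1)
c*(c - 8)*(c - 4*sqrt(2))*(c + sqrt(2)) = c^4 - 8*c^3 - 3*sqrt(2)*c^3 - 8*c^2 + 24*sqrt(2)*c^2 + 64*c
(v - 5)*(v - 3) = v^2 - 8*v + 15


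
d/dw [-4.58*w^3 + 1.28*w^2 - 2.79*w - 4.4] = -13.74*w^2 + 2.56*w - 2.79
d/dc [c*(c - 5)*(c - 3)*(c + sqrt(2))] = 4*c^3 - 24*c^2 + 3*sqrt(2)*c^2 - 16*sqrt(2)*c + 30*c + 15*sqrt(2)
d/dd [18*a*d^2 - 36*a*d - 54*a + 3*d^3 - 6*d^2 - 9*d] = 36*a*d - 36*a + 9*d^2 - 12*d - 9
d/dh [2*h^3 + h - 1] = 6*h^2 + 1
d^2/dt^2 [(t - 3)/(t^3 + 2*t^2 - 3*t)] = 2*(3*t^5 - 12*t^4 - 41*t^3 - 9*t^2 + 54*t - 27)/(t^3*(t^6 + 6*t^5 + 3*t^4 - 28*t^3 - 9*t^2 + 54*t - 27))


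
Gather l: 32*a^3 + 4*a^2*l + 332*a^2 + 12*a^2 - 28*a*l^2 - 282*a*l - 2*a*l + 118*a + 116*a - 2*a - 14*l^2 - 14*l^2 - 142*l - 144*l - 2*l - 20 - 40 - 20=32*a^3 + 344*a^2 + 232*a + l^2*(-28*a - 28) + l*(4*a^2 - 284*a - 288) - 80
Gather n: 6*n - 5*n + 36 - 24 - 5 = n + 7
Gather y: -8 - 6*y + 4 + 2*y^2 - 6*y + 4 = 2*y^2 - 12*y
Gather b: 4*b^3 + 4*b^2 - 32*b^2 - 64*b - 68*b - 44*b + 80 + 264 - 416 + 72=4*b^3 - 28*b^2 - 176*b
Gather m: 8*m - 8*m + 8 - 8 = 0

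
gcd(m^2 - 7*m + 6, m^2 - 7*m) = 1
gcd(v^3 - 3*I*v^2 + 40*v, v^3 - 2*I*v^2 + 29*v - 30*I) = v + 5*I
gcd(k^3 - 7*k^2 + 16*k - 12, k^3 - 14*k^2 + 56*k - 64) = k - 2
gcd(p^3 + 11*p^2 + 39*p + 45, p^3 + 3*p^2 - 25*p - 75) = p^2 + 8*p + 15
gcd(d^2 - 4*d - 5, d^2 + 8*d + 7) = d + 1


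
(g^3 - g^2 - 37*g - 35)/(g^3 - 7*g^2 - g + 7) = (g + 5)/(g - 1)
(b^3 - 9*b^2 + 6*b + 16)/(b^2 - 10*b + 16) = b + 1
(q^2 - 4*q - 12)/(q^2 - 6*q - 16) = (q - 6)/(q - 8)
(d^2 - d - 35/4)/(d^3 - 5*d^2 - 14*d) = (-d^2 + d + 35/4)/(d*(-d^2 + 5*d + 14))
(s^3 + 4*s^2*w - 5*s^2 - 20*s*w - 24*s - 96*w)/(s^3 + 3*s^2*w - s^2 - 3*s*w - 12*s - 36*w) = (s^2 + 4*s*w - 8*s - 32*w)/(s^2 + 3*s*w - 4*s - 12*w)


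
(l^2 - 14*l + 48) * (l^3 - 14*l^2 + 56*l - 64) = l^5 - 28*l^4 + 300*l^3 - 1520*l^2 + 3584*l - 3072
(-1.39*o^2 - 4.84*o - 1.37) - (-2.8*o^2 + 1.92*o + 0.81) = 1.41*o^2 - 6.76*o - 2.18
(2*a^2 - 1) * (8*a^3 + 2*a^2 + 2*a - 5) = 16*a^5 + 4*a^4 - 4*a^3 - 12*a^2 - 2*a + 5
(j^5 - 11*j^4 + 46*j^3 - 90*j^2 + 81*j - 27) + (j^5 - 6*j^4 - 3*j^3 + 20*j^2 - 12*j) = 2*j^5 - 17*j^4 + 43*j^3 - 70*j^2 + 69*j - 27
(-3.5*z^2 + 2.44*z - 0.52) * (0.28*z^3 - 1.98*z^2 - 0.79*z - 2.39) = -0.98*z^5 + 7.6132*z^4 - 2.2118*z^3 + 7.467*z^2 - 5.4208*z + 1.2428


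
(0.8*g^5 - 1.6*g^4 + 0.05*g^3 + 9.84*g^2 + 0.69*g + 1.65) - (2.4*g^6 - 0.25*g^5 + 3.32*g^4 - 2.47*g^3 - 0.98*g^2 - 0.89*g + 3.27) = -2.4*g^6 + 1.05*g^5 - 4.92*g^4 + 2.52*g^3 + 10.82*g^2 + 1.58*g - 1.62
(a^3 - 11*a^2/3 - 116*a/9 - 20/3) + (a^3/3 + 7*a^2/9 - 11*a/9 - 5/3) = 4*a^3/3 - 26*a^2/9 - 127*a/9 - 25/3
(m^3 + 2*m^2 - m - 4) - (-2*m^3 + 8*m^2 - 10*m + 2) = 3*m^3 - 6*m^2 + 9*m - 6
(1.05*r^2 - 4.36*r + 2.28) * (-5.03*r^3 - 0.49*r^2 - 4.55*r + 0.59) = -5.2815*r^5 + 21.4163*r^4 - 14.1095*r^3 + 19.3403*r^2 - 12.9464*r + 1.3452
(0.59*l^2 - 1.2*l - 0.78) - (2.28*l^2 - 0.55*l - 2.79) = -1.69*l^2 - 0.65*l + 2.01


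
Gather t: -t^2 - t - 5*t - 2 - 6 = -t^2 - 6*t - 8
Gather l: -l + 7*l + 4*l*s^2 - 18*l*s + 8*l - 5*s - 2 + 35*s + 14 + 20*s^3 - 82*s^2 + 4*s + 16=l*(4*s^2 - 18*s + 14) + 20*s^3 - 82*s^2 + 34*s + 28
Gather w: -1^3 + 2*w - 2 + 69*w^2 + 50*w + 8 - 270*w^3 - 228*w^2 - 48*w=-270*w^3 - 159*w^2 + 4*w + 5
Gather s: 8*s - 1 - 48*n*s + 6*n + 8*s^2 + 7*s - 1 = 6*n + 8*s^2 + s*(15 - 48*n) - 2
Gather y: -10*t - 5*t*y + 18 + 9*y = -10*t + y*(9 - 5*t) + 18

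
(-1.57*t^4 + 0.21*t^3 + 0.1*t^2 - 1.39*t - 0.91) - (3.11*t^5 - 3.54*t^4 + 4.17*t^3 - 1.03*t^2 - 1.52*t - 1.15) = -3.11*t^5 + 1.97*t^4 - 3.96*t^3 + 1.13*t^2 + 0.13*t + 0.24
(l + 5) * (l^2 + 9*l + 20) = l^3 + 14*l^2 + 65*l + 100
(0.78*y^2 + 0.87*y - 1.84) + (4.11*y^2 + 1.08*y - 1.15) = 4.89*y^2 + 1.95*y - 2.99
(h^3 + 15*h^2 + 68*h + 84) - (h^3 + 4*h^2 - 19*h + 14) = 11*h^2 + 87*h + 70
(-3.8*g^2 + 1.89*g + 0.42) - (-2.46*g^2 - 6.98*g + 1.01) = -1.34*g^2 + 8.87*g - 0.59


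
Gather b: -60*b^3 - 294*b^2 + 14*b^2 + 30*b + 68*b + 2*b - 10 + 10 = -60*b^3 - 280*b^2 + 100*b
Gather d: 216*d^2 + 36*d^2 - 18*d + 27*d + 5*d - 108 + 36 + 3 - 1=252*d^2 + 14*d - 70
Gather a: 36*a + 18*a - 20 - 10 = 54*a - 30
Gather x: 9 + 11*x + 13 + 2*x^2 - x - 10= 2*x^2 + 10*x + 12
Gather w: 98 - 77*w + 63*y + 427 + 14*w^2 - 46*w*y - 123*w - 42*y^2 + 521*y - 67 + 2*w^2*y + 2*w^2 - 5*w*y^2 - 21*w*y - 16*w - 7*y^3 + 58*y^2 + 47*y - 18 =w^2*(2*y + 16) + w*(-5*y^2 - 67*y - 216) - 7*y^3 + 16*y^2 + 631*y + 440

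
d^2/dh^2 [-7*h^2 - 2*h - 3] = -14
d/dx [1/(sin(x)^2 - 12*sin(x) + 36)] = -2*cos(x)/(sin(x) - 6)^3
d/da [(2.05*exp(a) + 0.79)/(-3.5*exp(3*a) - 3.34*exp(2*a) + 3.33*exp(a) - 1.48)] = (14.35*exp(3*a) + 15.142*exp(2*a) + 5.2772*exp(a) - 5.6647)*exp(a)/(12.25*exp(6*a) + 23.38*exp(5*a) - 12.1544*exp(4*a) - 11.8844*exp(3*a) + 20.9753*exp(2*a) - 9.8568*exp(a) + 2.1904)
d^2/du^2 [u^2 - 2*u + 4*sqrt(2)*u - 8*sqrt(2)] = 2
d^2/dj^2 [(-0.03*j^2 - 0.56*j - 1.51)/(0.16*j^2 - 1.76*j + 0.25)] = (-0.045568*j^3 - 0.224736*j^2 + 2.685696*j - 9.730502)/(0.004096*j^6 - 0.135168*j^5 + 1.506048*j^4 - 5.874176*j^3 + 2.3532*j^2 - 0.33*j + 0.015625)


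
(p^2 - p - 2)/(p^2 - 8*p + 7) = (p^2 - p - 2)/(p^2 - 8*p + 7)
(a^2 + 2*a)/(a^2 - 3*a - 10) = a/(a - 5)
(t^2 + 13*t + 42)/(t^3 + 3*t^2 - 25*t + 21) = (t + 6)/(t^2 - 4*t + 3)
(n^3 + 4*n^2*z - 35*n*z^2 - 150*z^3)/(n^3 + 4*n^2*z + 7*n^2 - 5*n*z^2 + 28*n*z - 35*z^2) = (-n^2 + n*z + 30*z^2)/(-n^2 + n*z - 7*n + 7*z)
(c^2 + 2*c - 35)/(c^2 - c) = (c^2 + 2*c - 35)/(c*(c - 1))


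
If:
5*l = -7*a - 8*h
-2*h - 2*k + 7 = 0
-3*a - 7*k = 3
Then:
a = -35*l/73 - 220/73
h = 385/146 - 15*l/73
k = 15*l/73 + 63/73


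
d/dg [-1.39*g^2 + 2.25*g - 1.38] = 2.25 - 2.78*g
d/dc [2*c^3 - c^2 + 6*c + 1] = 6*c^2 - 2*c + 6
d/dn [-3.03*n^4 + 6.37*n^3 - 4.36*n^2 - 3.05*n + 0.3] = -12.12*n^3 + 19.11*n^2 - 8.72*n - 3.05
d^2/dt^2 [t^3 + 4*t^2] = 6*t + 8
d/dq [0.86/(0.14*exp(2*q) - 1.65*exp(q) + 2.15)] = (1.419 - 0.2408*exp(q))*exp(q)/(0.14*exp(2*q) - 1.65*exp(q) + 2.15)^2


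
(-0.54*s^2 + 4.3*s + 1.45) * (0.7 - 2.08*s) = 1.1232*s^3 - 9.322*s^2 - 0.00600000000000023*s + 1.015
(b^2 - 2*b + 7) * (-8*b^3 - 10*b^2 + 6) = -8*b^5 + 6*b^4 - 36*b^3 - 64*b^2 - 12*b + 42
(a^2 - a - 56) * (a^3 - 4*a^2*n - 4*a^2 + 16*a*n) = a^5 - 4*a^4*n - 5*a^4 + 20*a^3*n - 52*a^3 + 208*a^2*n + 224*a^2 - 896*a*n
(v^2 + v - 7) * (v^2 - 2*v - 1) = v^4 - v^3 - 10*v^2 + 13*v + 7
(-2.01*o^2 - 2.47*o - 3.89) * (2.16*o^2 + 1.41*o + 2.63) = -4.3416*o^4 - 8.1693*o^3 - 17.1714*o^2 - 11.981*o - 10.2307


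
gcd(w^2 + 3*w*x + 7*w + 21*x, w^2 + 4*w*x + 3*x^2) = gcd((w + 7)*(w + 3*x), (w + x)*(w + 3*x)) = w + 3*x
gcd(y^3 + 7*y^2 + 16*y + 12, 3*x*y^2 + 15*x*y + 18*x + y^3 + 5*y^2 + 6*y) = y^2 + 5*y + 6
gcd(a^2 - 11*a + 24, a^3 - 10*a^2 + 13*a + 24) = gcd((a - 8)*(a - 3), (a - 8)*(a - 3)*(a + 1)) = a^2 - 11*a + 24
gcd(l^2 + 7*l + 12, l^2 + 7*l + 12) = l^2 + 7*l + 12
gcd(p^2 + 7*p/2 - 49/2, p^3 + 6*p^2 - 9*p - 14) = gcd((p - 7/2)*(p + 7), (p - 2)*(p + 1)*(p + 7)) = p + 7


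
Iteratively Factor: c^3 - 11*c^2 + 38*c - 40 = (c - 5)*(c^2 - 6*c + 8) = (c - 5)*(c - 2)*(c - 4)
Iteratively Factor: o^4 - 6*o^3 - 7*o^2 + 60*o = (o - 4)*(o^3 - 2*o^2 - 15*o) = (o - 4)*(o + 3)*(o^2 - 5*o) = (o - 5)*(o - 4)*(o + 3)*(o)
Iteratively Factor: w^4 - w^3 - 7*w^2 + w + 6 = (w - 1)*(w^3 - 7*w - 6) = (w - 1)*(w + 1)*(w^2 - w - 6) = (w - 1)*(w + 1)*(w + 2)*(w - 3)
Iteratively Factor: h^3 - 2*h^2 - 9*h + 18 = (h - 2)*(h^2 - 9) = (h - 2)*(h + 3)*(h - 3)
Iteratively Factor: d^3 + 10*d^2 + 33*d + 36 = (d + 4)*(d^2 + 6*d + 9) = (d + 3)*(d + 4)*(d + 3)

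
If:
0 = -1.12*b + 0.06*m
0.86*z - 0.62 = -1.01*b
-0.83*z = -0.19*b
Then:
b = 0.51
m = 9.59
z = 0.12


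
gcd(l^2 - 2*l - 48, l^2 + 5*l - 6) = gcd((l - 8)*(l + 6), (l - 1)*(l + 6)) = l + 6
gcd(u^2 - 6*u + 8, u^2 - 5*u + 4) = u - 4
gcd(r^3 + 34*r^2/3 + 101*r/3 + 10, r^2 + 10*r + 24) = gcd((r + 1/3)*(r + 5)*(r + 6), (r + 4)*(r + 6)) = r + 6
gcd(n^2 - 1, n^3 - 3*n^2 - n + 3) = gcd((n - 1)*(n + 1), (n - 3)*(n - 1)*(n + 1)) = n^2 - 1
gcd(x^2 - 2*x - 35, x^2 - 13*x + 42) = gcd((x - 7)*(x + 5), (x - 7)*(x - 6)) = x - 7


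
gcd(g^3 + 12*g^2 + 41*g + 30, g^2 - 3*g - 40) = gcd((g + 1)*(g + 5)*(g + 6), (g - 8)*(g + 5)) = g + 5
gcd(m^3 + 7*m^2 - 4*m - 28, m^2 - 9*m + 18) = 1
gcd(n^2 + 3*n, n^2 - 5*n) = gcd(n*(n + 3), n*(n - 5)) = n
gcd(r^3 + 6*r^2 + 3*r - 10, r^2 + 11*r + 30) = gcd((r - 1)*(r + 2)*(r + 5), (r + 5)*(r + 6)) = r + 5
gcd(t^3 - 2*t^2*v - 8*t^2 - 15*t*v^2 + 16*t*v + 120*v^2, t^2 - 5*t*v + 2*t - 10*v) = t - 5*v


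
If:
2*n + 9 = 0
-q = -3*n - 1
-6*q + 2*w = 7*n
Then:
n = -9/2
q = -25/2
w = -213/4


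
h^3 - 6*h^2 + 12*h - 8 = (h - 2)^3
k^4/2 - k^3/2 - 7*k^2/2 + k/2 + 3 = (k/2 + 1)*(k - 3)*(k - 1)*(k + 1)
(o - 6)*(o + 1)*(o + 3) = o^3 - 2*o^2 - 21*o - 18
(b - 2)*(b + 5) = b^2 + 3*b - 10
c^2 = c^2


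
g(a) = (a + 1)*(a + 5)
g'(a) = 2*a + 6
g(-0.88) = 0.49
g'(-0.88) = 4.24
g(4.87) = 57.94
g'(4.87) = 15.74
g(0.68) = 9.54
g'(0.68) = 7.36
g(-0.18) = 3.95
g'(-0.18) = 5.64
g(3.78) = 41.97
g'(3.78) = 13.56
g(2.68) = 28.26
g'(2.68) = 11.36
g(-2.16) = -3.29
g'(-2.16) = 1.68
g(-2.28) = -3.48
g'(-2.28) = 1.44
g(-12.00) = 77.00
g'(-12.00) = -18.00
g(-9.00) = 32.00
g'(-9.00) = -12.00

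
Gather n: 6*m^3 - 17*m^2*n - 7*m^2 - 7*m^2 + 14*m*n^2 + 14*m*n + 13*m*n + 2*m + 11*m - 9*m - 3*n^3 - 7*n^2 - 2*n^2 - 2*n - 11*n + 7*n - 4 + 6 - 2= 6*m^3 - 14*m^2 + 4*m - 3*n^3 + n^2*(14*m - 9) + n*(-17*m^2 + 27*m - 6)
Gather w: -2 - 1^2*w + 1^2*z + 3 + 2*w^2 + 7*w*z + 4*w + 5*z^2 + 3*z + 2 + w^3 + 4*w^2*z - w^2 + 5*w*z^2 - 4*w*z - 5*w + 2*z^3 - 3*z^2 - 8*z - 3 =w^3 + w^2*(4*z + 1) + w*(5*z^2 + 3*z - 2) + 2*z^3 + 2*z^2 - 4*z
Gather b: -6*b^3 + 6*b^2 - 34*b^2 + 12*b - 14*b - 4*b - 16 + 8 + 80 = -6*b^3 - 28*b^2 - 6*b + 72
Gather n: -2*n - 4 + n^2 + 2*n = n^2 - 4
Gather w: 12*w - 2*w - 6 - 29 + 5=10*w - 30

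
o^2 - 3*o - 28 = (o - 7)*(o + 4)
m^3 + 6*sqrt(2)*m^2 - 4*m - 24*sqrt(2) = (m - 2)*(m + 2)*(m + 6*sqrt(2))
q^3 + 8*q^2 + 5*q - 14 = (q - 1)*(q + 2)*(q + 7)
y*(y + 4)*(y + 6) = y^3 + 10*y^2 + 24*y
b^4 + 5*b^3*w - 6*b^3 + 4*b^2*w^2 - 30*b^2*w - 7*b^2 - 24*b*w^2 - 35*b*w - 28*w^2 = (b - 7)*(b + 1)*(b + w)*(b + 4*w)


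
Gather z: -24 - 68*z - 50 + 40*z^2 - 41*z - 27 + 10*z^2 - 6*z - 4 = 50*z^2 - 115*z - 105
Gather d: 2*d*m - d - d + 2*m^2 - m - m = d*(2*m - 2) + 2*m^2 - 2*m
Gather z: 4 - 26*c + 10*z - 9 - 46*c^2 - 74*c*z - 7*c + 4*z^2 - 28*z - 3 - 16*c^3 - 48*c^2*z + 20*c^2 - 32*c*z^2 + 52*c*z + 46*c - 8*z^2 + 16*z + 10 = -16*c^3 - 26*c^2 + 13*c + z^2*(-32*c - 4) + z*(-48*c^2 - 22*c - 2) + 2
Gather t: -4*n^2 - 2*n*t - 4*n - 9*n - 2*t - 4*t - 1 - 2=-4*n^2 - 13*n + t*(-2*n - 6) - 3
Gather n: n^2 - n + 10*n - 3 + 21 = n^2 + 9*n + 18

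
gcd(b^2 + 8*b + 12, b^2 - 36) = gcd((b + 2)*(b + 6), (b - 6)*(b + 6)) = b + 6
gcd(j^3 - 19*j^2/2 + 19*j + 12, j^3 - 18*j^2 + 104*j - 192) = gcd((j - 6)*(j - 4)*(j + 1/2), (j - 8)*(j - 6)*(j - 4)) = j^2 - 10*j + 24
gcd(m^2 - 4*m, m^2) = m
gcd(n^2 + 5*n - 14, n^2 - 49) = n + 7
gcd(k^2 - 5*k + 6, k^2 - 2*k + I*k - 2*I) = k - 2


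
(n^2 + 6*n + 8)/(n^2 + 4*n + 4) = (n + 4)/(n + 2)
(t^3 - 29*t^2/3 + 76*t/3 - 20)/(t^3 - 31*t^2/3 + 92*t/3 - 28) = (3*t - 5)/(3*t - 7)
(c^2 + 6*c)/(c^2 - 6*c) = (c + 6)/(c - 6)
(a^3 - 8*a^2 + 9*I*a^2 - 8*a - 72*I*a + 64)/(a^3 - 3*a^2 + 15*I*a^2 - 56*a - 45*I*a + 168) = (a^2 + a*(-8 + I) - 8*I)/(a^2 + a*(-3 + 7*I) - 21*I)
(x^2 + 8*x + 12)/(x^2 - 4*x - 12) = (x + 6)/(x - 6)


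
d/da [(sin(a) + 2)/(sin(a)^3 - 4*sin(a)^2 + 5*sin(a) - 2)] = 2*(-2*sin(a) + cos(a)^2 + 5)*cos(a)/((sin(a) - 2)^2*(sin(a) - 1)^3)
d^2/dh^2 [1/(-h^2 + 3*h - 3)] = 2*(h^2 - 3*h - (2*h - 3)^2 + 3)/(h^2 - 3*h + 3)^3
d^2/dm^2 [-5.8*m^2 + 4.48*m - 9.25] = -11.6000000000000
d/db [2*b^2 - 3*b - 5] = 4*b - 3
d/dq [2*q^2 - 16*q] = 4*q - 16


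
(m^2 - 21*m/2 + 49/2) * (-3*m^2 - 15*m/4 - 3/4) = -3*m^4 + 111*m^3/4 - 279*m^2/8 - 84*m - 147/8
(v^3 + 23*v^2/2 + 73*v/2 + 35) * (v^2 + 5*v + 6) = v^5 + 33*v^4/2 + 100*v^3 + 573*v^2/2 + 394*v + 210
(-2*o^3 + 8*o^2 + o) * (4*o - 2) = -8*o^4 + 36*o^3 - 12*o^2 - 2*o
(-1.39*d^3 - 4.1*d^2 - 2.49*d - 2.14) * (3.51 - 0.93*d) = 1.2927*d^4 - 1.0659*d^3 - 12.0753*d^2 - 6.7497*d - 7.5114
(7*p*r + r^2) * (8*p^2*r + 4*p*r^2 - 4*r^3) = 56*p^3*r^2 + 36*p^2*r^3 - 24*p*r^4 - 4*r^5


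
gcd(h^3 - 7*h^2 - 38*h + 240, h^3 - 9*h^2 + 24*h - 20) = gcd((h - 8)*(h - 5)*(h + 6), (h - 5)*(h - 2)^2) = h - 5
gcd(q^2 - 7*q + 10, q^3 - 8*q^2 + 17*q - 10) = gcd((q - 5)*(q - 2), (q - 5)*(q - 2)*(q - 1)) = q^2 - 7*q + 10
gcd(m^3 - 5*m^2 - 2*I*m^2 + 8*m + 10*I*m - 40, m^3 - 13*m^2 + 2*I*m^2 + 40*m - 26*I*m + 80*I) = m^2 + m*(-5 + 2*I) - 10*I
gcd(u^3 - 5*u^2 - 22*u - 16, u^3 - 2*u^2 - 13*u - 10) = u^2 + 3*u + 2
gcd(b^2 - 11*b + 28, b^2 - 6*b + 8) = b - 4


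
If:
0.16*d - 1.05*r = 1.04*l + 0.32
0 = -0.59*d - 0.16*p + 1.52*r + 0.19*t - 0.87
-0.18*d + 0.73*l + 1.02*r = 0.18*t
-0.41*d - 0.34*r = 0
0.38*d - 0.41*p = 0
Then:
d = -0.37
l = -0.81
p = -0.34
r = 0.44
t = -0.41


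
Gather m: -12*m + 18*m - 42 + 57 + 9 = 6*m + 24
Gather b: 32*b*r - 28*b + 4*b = b*(32*r - 24)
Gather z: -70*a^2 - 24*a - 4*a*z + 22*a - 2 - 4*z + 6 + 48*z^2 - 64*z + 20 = -70*a^2 - 2*a + 48*z^2 + z*(-4*a - 68) + 24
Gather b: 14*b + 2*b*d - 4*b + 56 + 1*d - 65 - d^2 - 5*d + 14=b*(2*d + 10) - d^2 - 4*d + 5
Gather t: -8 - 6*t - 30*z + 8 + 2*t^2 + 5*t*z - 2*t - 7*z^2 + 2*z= 2*t^2 + t*(5*z - 8) - 7*z^2 - 28*z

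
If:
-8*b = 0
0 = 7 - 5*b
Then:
No Solution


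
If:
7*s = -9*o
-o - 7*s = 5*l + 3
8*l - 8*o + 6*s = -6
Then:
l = 1/17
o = 7/17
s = -9/17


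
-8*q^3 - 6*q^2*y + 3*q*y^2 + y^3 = (-2*q + y)*(q + y)*(4*q + y)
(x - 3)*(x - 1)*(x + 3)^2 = x^4 + 2*x^3 - 12*x^2 - 18*x + 27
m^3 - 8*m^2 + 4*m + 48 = (m - 6)*(m - 4)*(m + 2)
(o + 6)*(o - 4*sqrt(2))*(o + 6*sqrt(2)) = o^3 + 2*sqrt(2)*o^2 + 6*o^2 - 48*o + 12*sqrt(2)*o - 288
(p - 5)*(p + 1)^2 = p^3 - 3*p^2 - 9*p - 5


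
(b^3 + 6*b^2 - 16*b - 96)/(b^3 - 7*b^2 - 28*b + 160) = (b^2 + 10*b + 24)/(b^2 - 3*b - 40)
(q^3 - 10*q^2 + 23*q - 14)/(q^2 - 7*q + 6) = (q^2 - 9*q + 14)/(q - 6)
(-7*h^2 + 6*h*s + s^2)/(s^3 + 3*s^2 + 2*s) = (-7*h^2 + 6*h*s + s^2)/(s*(s^2 + 3*s + 2))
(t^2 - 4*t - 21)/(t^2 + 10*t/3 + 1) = 3*(t - 7)/(3*t + 1)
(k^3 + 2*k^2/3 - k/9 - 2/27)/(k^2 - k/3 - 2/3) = (k^2 - 1/9)/(k - 1)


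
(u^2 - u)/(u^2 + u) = (u - 1)/(u + 1)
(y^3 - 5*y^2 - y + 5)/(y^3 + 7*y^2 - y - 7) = (y - 5)/(y + 7)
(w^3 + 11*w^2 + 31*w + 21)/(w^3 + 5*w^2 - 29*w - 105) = (w + 1)/(w - 5)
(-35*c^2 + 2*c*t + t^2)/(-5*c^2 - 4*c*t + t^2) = (7*c + t)/(c + t)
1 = 1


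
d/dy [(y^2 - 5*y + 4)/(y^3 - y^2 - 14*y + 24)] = (-y^4 + 10*y^3 - 31*y^2 + 56*y - 64)/(y^6 - 2*y^5 - 27*y^4 + 76*y^3 + 148*y^2 - 672*y + 576)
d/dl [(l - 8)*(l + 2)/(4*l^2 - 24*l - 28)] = 9*(l - 3)/(2*(l^4 - 12*l^3 + 22*l^2 + 84*l + 49))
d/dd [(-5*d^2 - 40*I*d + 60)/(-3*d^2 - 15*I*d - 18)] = 5*I/(-d^2 + 2*I*d + 1)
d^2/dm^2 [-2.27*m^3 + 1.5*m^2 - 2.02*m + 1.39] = 3.0 - 13.62*m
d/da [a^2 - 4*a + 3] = 2*a - 4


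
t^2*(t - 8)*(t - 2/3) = t^4 - 26*t^3/3 + 16*t^2/3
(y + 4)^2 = y^2 + 8*y + 16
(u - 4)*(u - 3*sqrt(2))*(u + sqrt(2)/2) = u^3 - 4*u^2 - 5*sqrt(2)*u^2/2 - 3*u + 10*sqrt(2)*u + 12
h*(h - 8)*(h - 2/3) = h^3 - 26*h^2/3 + 16*h/3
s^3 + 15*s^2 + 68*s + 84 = (s + 2)*(s + 6)*(s + 7)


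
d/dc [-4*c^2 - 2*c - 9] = -8*c - 2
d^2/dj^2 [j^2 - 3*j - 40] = 2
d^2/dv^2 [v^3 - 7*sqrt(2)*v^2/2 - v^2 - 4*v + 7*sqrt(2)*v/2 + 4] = 6*v - 7*sqrt(2) - 2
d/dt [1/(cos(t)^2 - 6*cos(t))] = 2*(cos(t) - 3)*sin(t)/((cos(t) - 6)^2*cos(t)^2)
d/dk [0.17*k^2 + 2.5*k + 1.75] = 0.34*k + 2.5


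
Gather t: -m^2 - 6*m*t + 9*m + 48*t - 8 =-m^2 + 9*m + t*(48 - 6*m) - 8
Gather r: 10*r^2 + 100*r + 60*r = 10*r^2 + 160*r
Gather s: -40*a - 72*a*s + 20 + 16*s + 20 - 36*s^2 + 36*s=-40*a - 36*s^2 + s*(52 - 72*a) + 40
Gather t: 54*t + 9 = 54*t + 9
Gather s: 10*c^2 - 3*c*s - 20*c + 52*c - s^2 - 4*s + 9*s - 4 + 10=10*c^2 + 32*c - s^2 + s*(5 - 3*c) + 6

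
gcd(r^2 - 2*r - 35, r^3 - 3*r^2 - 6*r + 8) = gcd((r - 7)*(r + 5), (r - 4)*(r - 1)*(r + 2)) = 1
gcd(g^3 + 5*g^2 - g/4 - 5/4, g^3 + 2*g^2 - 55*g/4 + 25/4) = g^2 + 9*g/2 - 5/2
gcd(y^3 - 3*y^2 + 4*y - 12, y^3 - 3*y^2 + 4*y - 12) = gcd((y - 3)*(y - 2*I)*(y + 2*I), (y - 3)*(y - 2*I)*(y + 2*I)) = y^3 - 3*y^2 + 4*y - 12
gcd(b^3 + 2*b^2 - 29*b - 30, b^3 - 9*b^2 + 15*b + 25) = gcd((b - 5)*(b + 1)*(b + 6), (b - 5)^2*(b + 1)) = b^2 - 4*b - 5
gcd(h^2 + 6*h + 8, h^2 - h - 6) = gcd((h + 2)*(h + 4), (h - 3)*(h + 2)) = h + 2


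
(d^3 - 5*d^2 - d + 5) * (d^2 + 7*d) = d^5 + 2*d^4 - 36*d^3 - 2*d^2 + 35*d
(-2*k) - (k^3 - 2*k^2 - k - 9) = -k^3 + 2*k^2 - k + 9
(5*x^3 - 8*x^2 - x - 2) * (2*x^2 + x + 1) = 10*x^5 - 11*x^4 - 5*x^3 - 13*x^2 - 3*x - 2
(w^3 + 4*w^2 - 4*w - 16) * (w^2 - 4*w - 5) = w^5 - 25*w^3 - 20*w^2 + 84*w + 80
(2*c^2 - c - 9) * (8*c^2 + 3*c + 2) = 16*c^4 - 2*c^3 - 71*c^2 - 29*c - 18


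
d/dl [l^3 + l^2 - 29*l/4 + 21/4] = 3*l^2 + 2*l - 29/4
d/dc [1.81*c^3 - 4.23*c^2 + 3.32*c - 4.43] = 5.43*c^2 - 8.46*c + 3.32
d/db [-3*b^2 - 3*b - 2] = -6*b - 3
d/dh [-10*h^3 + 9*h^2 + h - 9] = -30*h^2 + 18*h + 1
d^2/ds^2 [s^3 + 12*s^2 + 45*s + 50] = 6*s + 24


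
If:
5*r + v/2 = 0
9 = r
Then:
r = 9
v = -90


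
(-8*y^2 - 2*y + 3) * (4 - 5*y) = 40*y^3 - 22*y^2 - 23*y + 12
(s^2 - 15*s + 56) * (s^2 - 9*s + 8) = s^4 - 24*s^3 + 199*s^2 - 624*s + 448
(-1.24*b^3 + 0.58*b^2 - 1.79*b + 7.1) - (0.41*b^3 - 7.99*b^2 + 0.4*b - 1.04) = -1.65*b^3 + 8.57*b^2 - 2.19*b + 8.14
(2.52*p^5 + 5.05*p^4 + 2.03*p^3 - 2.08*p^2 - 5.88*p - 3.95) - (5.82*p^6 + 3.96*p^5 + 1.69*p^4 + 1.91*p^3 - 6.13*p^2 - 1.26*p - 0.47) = -5.82*p^6 - 1.44*p^5 + 3.36*p^4 + 0.12*p^3 + 4.05*p^2 - 4.62*p - 3.48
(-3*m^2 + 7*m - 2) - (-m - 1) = -3*m^2 + 8*m - 1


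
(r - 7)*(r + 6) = r^2 - r - 42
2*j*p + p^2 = p*(2*j + p)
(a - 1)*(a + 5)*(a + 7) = a^3 + 11*a^2 + 23*a - 35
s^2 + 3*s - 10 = (s - 2)*(s + 5)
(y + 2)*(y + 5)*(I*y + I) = I*y^3 + 8*I*y^2 + 17*I*y + 10*I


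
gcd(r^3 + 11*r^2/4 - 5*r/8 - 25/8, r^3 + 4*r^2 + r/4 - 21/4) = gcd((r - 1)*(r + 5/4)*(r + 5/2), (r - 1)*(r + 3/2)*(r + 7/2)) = r - 1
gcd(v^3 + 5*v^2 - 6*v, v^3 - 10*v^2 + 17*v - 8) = v - 1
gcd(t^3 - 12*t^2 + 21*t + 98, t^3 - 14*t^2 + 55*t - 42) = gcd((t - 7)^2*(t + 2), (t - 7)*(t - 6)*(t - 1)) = t - 7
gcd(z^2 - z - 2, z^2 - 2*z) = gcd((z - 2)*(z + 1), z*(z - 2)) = z - 2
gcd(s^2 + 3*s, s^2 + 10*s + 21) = s + 3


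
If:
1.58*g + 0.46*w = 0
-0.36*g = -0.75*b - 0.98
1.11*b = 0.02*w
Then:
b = -0.15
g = 2.41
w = -8.28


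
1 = 1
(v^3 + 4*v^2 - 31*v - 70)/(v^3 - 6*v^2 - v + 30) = (v + 7)/(v - 3)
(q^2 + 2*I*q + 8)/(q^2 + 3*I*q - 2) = (q^2 + 2*I*q + 8)/(q^2 + 3*I*q - 2)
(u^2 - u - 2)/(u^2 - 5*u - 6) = (u - 2)/(u - 6)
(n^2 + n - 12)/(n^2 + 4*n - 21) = (n + 4)/(n + 7)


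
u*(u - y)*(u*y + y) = u^3*y - u^2*y^2 + u^2*y - u*y^2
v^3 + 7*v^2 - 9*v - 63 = (v - 3)*(v + 3)*(v + 7)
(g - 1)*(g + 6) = g^2 + 5*g - 6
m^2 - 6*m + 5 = (m - 5)*(m - 1)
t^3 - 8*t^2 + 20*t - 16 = (t - 4)*(t - 2)^2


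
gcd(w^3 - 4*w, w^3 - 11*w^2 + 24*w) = w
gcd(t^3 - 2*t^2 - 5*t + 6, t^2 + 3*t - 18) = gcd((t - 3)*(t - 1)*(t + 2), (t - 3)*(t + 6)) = t - 3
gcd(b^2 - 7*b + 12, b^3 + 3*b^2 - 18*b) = b - 3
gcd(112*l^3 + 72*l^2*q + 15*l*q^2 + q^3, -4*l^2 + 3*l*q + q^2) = 4*l + q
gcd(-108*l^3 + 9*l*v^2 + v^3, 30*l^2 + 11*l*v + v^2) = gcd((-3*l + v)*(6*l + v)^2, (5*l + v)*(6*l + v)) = 6*l + v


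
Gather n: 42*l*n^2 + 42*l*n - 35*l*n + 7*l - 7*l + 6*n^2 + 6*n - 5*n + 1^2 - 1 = n^2*(42*l + 6) + n*(7*l + 1)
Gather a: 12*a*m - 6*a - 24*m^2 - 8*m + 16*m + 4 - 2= a*(12*m - 6) - 24*m^2 + 8*m + 2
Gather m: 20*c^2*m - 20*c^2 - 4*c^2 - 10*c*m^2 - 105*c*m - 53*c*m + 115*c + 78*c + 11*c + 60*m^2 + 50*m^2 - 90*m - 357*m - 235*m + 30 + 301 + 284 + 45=-24*c^2 + 204*c + m^2*(110 - 10*c) + m*(20*c^2 - 158*c - 682) + 660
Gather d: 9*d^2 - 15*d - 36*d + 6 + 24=9*d^2 - 51*d + 30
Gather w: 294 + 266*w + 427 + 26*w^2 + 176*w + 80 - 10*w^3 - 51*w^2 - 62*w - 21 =-10*w^3 - 25*w^2 + 380*w + 780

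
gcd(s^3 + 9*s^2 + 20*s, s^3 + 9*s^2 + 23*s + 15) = s + 5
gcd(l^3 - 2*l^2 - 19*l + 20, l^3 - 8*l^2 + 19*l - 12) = l - 1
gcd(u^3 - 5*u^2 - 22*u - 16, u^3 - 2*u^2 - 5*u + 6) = u + 2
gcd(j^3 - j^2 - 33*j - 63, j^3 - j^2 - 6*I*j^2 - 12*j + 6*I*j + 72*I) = j + 3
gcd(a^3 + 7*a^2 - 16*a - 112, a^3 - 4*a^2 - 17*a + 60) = a + 4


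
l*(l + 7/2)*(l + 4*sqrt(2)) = l^3 + 7*l^2/2 + 4*sqrt(2)*l^2 + 14*sqrt(2)*l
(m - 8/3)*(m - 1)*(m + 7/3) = m^3 - 4*m^2/3 - 53*m/9 + 56/9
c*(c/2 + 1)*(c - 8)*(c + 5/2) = c^4/2 - 7*c^3/4 - 31*c^2/2 - 20*c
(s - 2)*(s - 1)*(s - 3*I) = s^3 - 3*s^2 - 3*I*s^2 + 2*s + 9*I*s - 6*I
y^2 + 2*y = y*(y + 2)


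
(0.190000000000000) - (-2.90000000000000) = 3.09000000000000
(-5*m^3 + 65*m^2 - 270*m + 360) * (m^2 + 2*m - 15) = -5*m^5 + 55*m^4 - 65*m^3 - 1155*m^2 + 4770*m - 5400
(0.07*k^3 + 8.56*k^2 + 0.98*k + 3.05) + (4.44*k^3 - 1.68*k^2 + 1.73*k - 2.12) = 4.51*k^3 + 6.88*k^2 + 2.71*k + 0.93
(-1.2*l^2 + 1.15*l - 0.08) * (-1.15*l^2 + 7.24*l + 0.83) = 1.38*l^4 - 10.0105*l^3 + 7.422*l^2 + 0.3753*l - 0.0664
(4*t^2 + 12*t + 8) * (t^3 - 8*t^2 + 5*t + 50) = 4*t^5 - 20*t^4 - 68*t^3 + 196*t^2 + 640*t + 400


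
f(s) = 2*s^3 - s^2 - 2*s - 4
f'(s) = 6*s^2 - 2*s - 2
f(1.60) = -1.57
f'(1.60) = 10.16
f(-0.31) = -3.54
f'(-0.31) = -0.80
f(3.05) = 37.34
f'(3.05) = 47.72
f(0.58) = -5.11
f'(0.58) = -1.14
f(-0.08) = -3.85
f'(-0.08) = -1.80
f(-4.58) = -207.96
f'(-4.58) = 133.02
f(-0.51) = -3.51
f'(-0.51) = 0.58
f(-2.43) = -33.74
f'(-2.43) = 38.29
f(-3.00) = -61.00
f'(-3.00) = 58.00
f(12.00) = 3284.00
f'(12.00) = 838.00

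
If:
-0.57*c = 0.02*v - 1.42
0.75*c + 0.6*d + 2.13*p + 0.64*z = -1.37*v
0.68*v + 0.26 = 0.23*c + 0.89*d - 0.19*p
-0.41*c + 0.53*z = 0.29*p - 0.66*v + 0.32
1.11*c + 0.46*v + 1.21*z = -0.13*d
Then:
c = 2.36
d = 2.04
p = -2.72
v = 3.84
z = -3.84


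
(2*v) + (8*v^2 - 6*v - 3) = 8*v^2 - 4*v - 3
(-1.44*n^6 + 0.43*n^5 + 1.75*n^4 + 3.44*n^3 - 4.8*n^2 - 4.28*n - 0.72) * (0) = 0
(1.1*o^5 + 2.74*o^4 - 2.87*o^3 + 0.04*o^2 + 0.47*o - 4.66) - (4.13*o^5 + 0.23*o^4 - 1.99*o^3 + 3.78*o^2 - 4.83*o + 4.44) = -3.03*o^5 + 2.51*o^4 - 0.88*o^3 - 3.74*o^2 + 5.3*o - 9.1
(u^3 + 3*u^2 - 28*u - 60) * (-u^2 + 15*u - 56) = -u^5 + 12*u^4 + 17*u^3 - 528*u^2 + 668*u + 3360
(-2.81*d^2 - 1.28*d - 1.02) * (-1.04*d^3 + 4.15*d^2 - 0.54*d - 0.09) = 2.9224*d^5 - 10.3303*d^4 - 2.7338*d^3 - 3.2889*d^2 + 0.666*d + 0.0918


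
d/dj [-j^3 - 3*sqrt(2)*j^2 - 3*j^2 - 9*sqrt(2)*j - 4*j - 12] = -3*j^2 - 6*sqrt(2)*j - 6*j - 9*sqrt(2) - 4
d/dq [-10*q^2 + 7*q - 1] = 7 - 20*q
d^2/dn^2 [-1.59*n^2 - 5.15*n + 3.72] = -3.18000000000000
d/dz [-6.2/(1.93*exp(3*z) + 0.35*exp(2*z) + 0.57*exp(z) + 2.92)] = (35.898*exp(2*z) + 4.34*exp(z) + 3.534)*exp(z)/(1.93*exp(3*z) + 0.35*exp(2*z) + 0.57*exp(z) + 2.92)^2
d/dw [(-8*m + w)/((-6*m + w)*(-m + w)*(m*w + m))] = ((-8*m + w)*(m - w)*(w + 1) + (-8*m + w)*(6*m - w)*(w + 1) + (m - w)*(6*m - w)*(8*m - w) + (m - w)*(6*m - w)*(w + 1))/(m*(m - w)^2*(6*m - w)^2*(w + 1)^2)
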